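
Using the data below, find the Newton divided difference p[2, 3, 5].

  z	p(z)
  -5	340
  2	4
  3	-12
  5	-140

-16

p[2,3] = (-12 - 4) / (3 - 2) = -16
p[3,5] = (-140 - (-12)) / (5 - 3) = -64
p[2,3,5] = (-64 - (-16)) / (5 - 2) = -16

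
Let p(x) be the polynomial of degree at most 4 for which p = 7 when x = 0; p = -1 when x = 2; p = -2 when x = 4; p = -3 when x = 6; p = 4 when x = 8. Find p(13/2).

Using Newton's divided-difference form:
p[0,2] = (-1 - 7) / (2 - 0) = -4
p[2,4] = (-2 - (-1)) / (4 - 2) = -1/2
p[4,6] = (-3 - (-2)) / (6 - 4) = -1/2
p[6,8] = (4 - (-3)) / (8 - 6) = 7/2
p[0,2,4] = (-1/2 - (-4)) / (4 - 0) = 7/8
p[2,4,6] = (-1/2 - (-1/2)) / (6 - 2) = 0
p[4,6,8] = (7/2 - (-1/2)) / (8 - 4) = 1
p[0,2,4,6] = (0 - 7/8) / (6 - 0) = -7/48
p[2,4,6,8] = (1 - 0) / (8 - 2) = 1/6
p[0,2,4,6,8] = (1/6 - (-7/48)) / (8 - 0) = 5/128
p(13/2) = 7 + (-4)·(13/2) + (7/8)·(13/2)·(9/2) + (-7/48)·(13/2)·(9/2)·(5/2) + (5/128)·(13/2)·(9/2)·(5/2)·(1/2) = -5411/2048

-5411/2048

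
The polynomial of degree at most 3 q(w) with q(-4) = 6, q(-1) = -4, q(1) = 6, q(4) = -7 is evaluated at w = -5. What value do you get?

L_0(-5) = (-4)·(-6)·(-9)/[(-3)·(-5)·(-8)] = 9/5
L_1(-5) = (-1)·(-6)·(-9)/[(3)·(-2)·(-5)] = -9/5
L_2(-5) = (-1)·(-4)·(-9)/[(5)·(2)·(-3)] = 6/5
L_3(-5) = (-1)·(-4)·(-6)/[(8)·(5)·(3)] = -1/5
Sum: 6·(9/5) + (-4)·(-9/5) + 6·(6/5) + (-7)·(-1/5) = 133/5

133/5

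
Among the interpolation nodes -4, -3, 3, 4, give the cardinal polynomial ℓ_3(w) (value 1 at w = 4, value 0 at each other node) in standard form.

ℓ_3(w) = (w + 4)(w + 3)(w - 3) / [(8)·(7)·(1)]
       = (w^3 + 4w^2 - 9w - 36) / (56)

ℓ_3(w) = (1/56)w^3 + (1/14)w^2 - (9/56)w - 9/14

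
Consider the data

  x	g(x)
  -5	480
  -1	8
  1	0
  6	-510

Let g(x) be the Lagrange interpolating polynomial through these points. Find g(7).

L_0(7) = (8)·(6)·(1)/[(-4)·(-6)·(-11)] = -2/11
L_1(7) = (12)·(6)·(1)/[(4)·(-2)·(-7)] = 9/7
L_2(7) = (12)·(8)·(1)/[(6)·(2)·(-5)] = -8/5
L_3(7) = (12)·(8)·(6)/[(11)·(7)·(5)] = 576/385
Sum: 480·(-2/11) + 8·(9/7) + 0 + (-510)·(576/385) = -840

-840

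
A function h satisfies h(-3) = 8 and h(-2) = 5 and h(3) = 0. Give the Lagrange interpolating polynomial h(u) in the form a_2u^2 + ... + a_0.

h(u) = (1/3)u^2 - (4/3)u + 1

Build the Lagrange basis polynomials:
L_0(u) = (u + 2)(u - 3) / [6] = (1/6)u^2 - (1/6)u - 1
L_1(u) = (u + 3)(u - 3) / [-5] = -(1/5)u^2 + 9/5
L_2(u) = (u + 3)(u + 2) / [30] = (1/30)u^2 + (1/6)u + 1/5
h(u) = 8·L_0 + 5·L_1 + 0·L_2
  8·L_0(u) = (4/3)u^2 - (4/3)u - 8
  5·L_1(u) = -u^2 + 9
  0·L_2(u) = 0
Adding term by term: (1/3)u^2 - (4/3)u + 1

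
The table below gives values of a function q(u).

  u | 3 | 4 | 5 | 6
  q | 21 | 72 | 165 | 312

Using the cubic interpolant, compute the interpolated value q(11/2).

231

Evaluate each Lagrange basis at u = 11/2:
L_0(11/2) = (3/2)·(1/2)·(-1/2)/[(-1)·(-2)·(-3)] = 1/16
L_1(11/2) = (5/2)·(1/2)·(-1/2)/[(1)·(-1)·(-2)] = -5/16
L_2(11/2) = (5/2)·(3/2)·(-1/2)/[(2)·(1)·(-1)] = 15/16
L_3(11/2) = (5/2)·(3/2)·(1/2)/[(3)·(2)·(1)] = 5/16
Sum: 21·(1/16) + 72·(-5/16) + 165·(15/16) + 312·(5/16) = 231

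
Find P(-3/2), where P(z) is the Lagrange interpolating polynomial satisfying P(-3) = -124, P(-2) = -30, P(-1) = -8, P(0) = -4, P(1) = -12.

Evaluate each Lagrange basis at z = -3/2:
L_0(-3/2) = (1/2)·(-1/2)·(-3/2)·(-5/2)/[(-1)·(-2)·(-3)·(-4)] = -5/128
L_1(-3/2) = (3/2)·(-1/2)·(-3/2)·(-5/2)/[(1)·(-1)·(-2)·(-3)] = 15/32
L_2(-3/2) = (3/2)·(1/2)·(-3/2)·(-5/2)/[(2)·(1)·(-1)·(-2)] = 45/64
L_3(-3/2) = (3/2)·(1/2)·(-1/2)·(-5/2)/[(3)·(2)·(1)·(-1)] = -5/32
L_4(-3/2) = (3/2)·(1/2)·(-1/2)·(-3/2)/[(4)·(3)·(2)·(1)] = 3/128
Sum: (-124)·(-5/128) + (-30)·(15/32) + (-8)·(45/64) + (-4)·(-5/32) + (-12)·(3/128) = -29/2

-29/2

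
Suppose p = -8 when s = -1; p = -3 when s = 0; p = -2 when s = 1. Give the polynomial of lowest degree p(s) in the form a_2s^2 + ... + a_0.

Newton's divided differences:
p[-1,0] = (-3 - (-8)) / (0 - (-1)) = 5
p[0,1] = (-2 - (-3)) / (1 - 0) = 1
p[-1,0,1] = (1 - 5) / (1 - (-1)) = -2
p(s) = -8 + 5·(s + 1) + (-2)·(s + 1)s
Expanding: p(s) = -2s^2 + 3s - 3

p(s) = -2s^2 + 3s - 3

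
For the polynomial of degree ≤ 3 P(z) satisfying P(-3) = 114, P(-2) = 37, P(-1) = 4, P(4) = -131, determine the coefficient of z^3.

Build the Lagrange basis polynomials:
L_0(z) = (z + 2)(z + 1)(z - 4) / [-14] = -(1/14)z^3 + (1/14)z^2 + (5/7)z + 4/7
L_1(z) = (z + 3)(z + 1)(z - 4) / [6] = (1/6)z^3 - (13/6)z - 2
L_2(z) = (z + 3)(z + 2)(z - 4) / [-10] = -(1/10)z^3 - (1/10)z^2 + (7/5)z + 12/5
L_3(z) = (z + 3)(z + 2)(z + 1) / [210] = (1/210)z^3 + (1/35)z^2 + (11/210)z + 1/35
P(z) = 114·L_0 + 37·L_1 + 4·L_2 + (-131)·L_3
Only the coefficient of z^3 is needed; take it from each L_i and combine:
114·(-1/14) + 37·(1/6) + 4·(-1/10) + (-131)·(1/210) = -3

-3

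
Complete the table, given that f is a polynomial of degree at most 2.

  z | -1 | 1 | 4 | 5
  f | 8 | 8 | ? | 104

68

The 3 known values determine f uniquely (degree ≤ 2).
Evaluate each Lagrange basis at z = 4:
L_0(4) = (3)·(-1)/[(-2)·(-6)] = -1/4
L_1(4) = (5)·(-1)/[(2)·(-4)] = 5/8
L_2(4) = (5)·(3)/[(6)·(4)] = 5/8
Sum: 8·(-1/4) + 8·(5/8) + 104·(5/8) = 68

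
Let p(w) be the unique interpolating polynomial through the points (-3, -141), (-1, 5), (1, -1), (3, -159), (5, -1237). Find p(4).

-505

L_0(4) = (5)·(3)·(1)·(-1)/[(-2)·(-4)·(-6)·(-8)] = -5/128
L_1(4) = (7)·(3)·(1)·(-1)/[(2)·(-2)·(-4)·(-6)] = 7/32
L_2(4) = (7)·(5)·(1)·(-1)/[(4)·(2)·(-2)·(-4)] = -35/64
L_3(4) = (7)·(5)·(3)·(-1)/[(6)·(4)·(2)·(-2)] = 35/32
L_4(4) = (7)·(5)·(3)·(1)/[(8)·(6)·(4)·(2)] = 35/128
Sum: (-141)·(-5/128) + 5·(7/32) + (-1)·(-35/64) + (-159)·(35/32) + (-1237)·(35/128) = -505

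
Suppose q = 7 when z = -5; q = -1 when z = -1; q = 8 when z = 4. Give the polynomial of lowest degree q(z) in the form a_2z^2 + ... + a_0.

q(z) = (19/45)z^2 + (8/15)z - 8/9

L_0(z) = (z + 1)(z - 4) / [36] = (1/36)z^2 - (1/12)z - 1/9
L_1(z) = (z + 5)(z - 4) / [-20] = -(1/20)z^2 - (1/20)z + 1
L_2(z) = (z + 5)(z + 1) / [45] = (1/45)z^2 + (2/15)z + 1/9
q(z) = 7·L_0 + (-1)·L_1 + 8·L_2
  7·L_0(z) = (7/36)z^2 - (7/12)z - 7/9
  (-1)·L_1(z) = (1/20)z^2 + (1/20)z - 1
  8·L_2(z) = (8/45)z^2 + (16/15)z + 8/9
Adding term by term: (19/45)z^2 + (8/15)z - 8/9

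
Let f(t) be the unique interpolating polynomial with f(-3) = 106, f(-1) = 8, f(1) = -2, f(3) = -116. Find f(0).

4

Using Newton's divided-difference form:
f[-3,-1] = (8 - 106) / (-1 - (-3)) = -49
f[-1,1] = (-2 - 8) / (1 - (-1)) = -5
f[1,3] = (-116 - (-2)) / (3 - 1) = -57
f[-3,-1,1] = (-5 - (-49)) / (1 - (-3)) = 11
f[-1,1,3] = (-57 - (-5)) / (3 - (-1)) = -13
f[-3,-1,1,3] = (-13 - 11) / (3 - (-3)) = -4
f(0) = 106 + (-49)·(3) + 11·(3)·(1) + (-4)·(3)·(1)·(-1) = 4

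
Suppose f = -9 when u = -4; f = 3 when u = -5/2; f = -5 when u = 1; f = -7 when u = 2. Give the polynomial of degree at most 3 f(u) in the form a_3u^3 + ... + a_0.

Newton's divided differences:
f[-4,-5/2] = (3 - (-9)) / (-5/2 - (-4)) = 8
f[-5/2,1] = (-5 - 3) / (1 - (-5/2)) = -16/7
f[1,2] = (-7 - (-5)) / (2 - 1) = -2
f[-4,-5/2,1] = (-16/7 - 8) / (1 - (-4)) = -72/35
f[-5/2,1,2] = (-2 - (-16/7)) / (2 - (-5/2)) = 4/63
f[-4,-5/2,1,2] = (4/63 - (-72/35)) / (2 - (-4)) = 334/945
f(u) = -9 + 8·(u + 4) + (-72/35)·(u + 4)(u + 5/2) + (334/945)·(u + 4)(u + 5/2)(u - 1)
Expanding: f(u) = (334/945)u^3 - (107/945)u^2 - (3907/945)u - 209/189

f(u) = (334/945)u^3 - (107/945)u^2 - (3907/945)u - 209/189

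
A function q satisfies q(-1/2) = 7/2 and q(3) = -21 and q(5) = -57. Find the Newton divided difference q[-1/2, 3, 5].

-2

q[-1/2,3] = (-21 - 7/2) / (3 - (-1/2)) = -7
q[3,5] = (-57 - (-21)) / (5 - 3) = -18
q[-1/2,3,5] = (-18 - (-7)) / (5 - (-1/2)) = -2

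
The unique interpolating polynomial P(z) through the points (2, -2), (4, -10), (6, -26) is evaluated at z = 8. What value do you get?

Evaluate each Lagrange basis at z = 8:
L_0(8) = (4)·(2)/[(-2)·(-4)] = 1
L_1(8) = (6)·(2)/[(2)·(-2)] = -3
L_2(8) = (6)·(4)/[(4)·(2)] = 3
Sum: (-2)·(1) + (-10)·(-3) + (-26)·(3) = -50

-50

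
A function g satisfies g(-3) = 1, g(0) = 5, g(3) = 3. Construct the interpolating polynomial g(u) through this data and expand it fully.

L_0(u) = u(u - 3) / [18] = (1/18)u^2 - (1/6)u
L_1(u) = (u + 3)(u - 3) / [-9] = -(1/9)u^2 + 1
L_2(u) = (u + 3)u / [18] = (1/18)u^2 + (1/6)u
g(u) = 1·L_0 + 5·L_1 + 3·L_2
  1·L_0(u) = (1/18)u^2 - (1/6)u
  5·L_1(u) = -(5/9)u^2 + 5
  3·L_2(u) = (1/6)u^2 + (1/2)u
Adding term by term: -(1/3)u^2 + (1/3)u + 5

g(u) = -(1/3)u^2 + (1/3)u + 5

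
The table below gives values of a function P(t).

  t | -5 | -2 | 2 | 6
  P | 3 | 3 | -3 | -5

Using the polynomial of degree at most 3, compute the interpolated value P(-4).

Using Newton's divided-difference form:
P[-5,-2] = (3 - 3) / (-2 - (-5)) = 0
P[-2,2] = (-3 - 3) / (2 - (-2)) = -3/2
P[2,6] = (-5 - (-3)) / (6 - 2) = -1/2
P[-5,-2,2] = (-3/2 - 0) / (2 - (-5)) = -3/14
P[-2,2,6] = (-1/2 - (-3/2)) / (6 - (-2)) = 1/8
P[-5,-2,2,6] = (1/8 - (-3/14)) / (6 - (-5)) = 19/616
P(-4) = 3 + 0·(1) + (-3/14)·(1)·(-2) + (19/616)·(1)·(-2)·(-6) = 585/154

585/154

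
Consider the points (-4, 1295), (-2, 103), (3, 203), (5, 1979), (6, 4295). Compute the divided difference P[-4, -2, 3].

88

P[-4,-2] = (103 - 1295) / (-2 - (-4)) = -596
P[-2,3] = (203 - 103) / (3 - (-2)) = 20
P[-4,-2,3] = (20 - (-596)) / (3 - (-4)) = 88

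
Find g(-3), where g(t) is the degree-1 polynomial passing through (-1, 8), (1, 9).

Evaluate each Lagrange basis at t = -3:
L_0(-3) = (-4)/[(-2)] = 2
L_1(-3) = (-2)/[(2)] = -1
Sum: 8·(2) + 9·(-1) = 7

7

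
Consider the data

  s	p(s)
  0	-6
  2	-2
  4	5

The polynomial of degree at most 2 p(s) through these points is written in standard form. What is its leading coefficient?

3/8

The leading coefficient equals the top divided difference p[0,2,4].
p[0,2] = (-2 - (-6)) / (2 - 0) = 2
p[2,4] = (5 - (-2)) / (4 - 2) = 7/2
p[0,2,4] = (7/2 - 2) / (4 - 0) = 3/8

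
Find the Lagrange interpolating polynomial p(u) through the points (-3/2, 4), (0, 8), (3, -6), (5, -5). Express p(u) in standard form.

p(u) = (719/1755)u^3 - (7877/3510)u^2 - (1897/1170)u + 8

L_0(u) = u(u - 3)(u - 5) / [-351/8] = -(8/351)u^3 + (64/351)u^2 - (40/117)u
L_1(u) = (u + 3/2)(u - 3)(u - 5) / [45/2] = (2/45)u^3 - (13/45)u^2 + (2/15)u + 1
L_2(u) = (u + 3/2)u(u - 5) / [-27] = -(1/27)u^3 + (7/54)u^2 + (5/18)u
L_3(u) = (u + 3/2)u(u - 3) / [65] = (1/65)u^3 - (3/130)u^2 - (9/130)u
p(u) = 4·L_0 + 8·L_1 + (-6)·L_2 + (-5)·L_3
  4·L_0(u) = -(32/351)u^3 + (256/351)u^2 - (160/117)u
  8·L_1(u) = (16/45)u^3 - (104/45)u^2 + (16/15)u + 8
  (-6)·L_2(u) = (2/9)u^3 - (7/9)u^2 - (5/3)u
  (-5)·L_3(u) = -(1/13)u^3 + (3/26)u^2 + (9/26)u
Adding term by term: (719/1755)u^3 - (7877/3510)u^2 - (1897/1170)u + 8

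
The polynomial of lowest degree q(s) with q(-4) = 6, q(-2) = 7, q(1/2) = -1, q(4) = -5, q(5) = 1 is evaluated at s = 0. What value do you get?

Using Newton's divided-difference form:
q[-4,-2] = (7 - 6) / (-2 - (-4)) = 1/2
q[-2,1/2] = (-1 - 7) / (1/2 - (-2)) = -16/5
q[1/2,4] = (-5 - (-1)) / (4 - 1/2) = -8/7
q[4,5] = (1 - (-5)) / (5 - 4) = 6
q[-4,-2,1/2] = (-16/5 - 1/2) / (1/2 - (-4)) = -37/45
q[-2,1/2,4] = (-8/7 - (-16/5)) / (4 - (-2)) = 12/35
q[1/2,4,5] = (6 - (-8/7)) / (5 - 1/2) = 100/63
q[-4,-2,1/2,4] = (12/35 - (-37/45)) / (4 - (-4)) = 367/2520
q[-2,1/2,4,5] = (100/63 - 12/35) / (5 - (-2)) = 8/45
q[-4,-2,1/2,4,5] = (8/45 - 367/2520) / (5 - (-4)) = 1/280
q(0) = 6 + (1/2)·(4) + (-37/45)·(4)·(2) + (367/2520)·(4)·(2)·(-1/2) + (1/280)·(4)·(2)·(-1/2)·(-4) = 113/126

113/126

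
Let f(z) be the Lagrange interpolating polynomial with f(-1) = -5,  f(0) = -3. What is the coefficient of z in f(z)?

Build the Lagrange basis polynomials:
L_0(z) = z / [-1] = -z
L_1(z) = (z + 1) / [1] = z + 1
f(z) = (-5)·L_0 + (-3)·L_1
Only the coefficient of z is needed; take it from each L_i and combine:
(-5)·(-1) + (-3)·(1) = 2

2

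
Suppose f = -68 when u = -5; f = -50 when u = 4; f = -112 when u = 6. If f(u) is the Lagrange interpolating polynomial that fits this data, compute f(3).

Evaluate each Lagrange basis at u = 3:
L_0(3) = (-1)·(-3)/[(-9)·(-11)] = 1/33
L_1(3) = (8)·(-3)/[(9)·(-2)] = 4/3
L_2(3) = (8)·(-1)/[(11)·(2)] = -4/11
Sum: (-68)·(1/33) + (-50)·(4/3) + (-112)·(-4/11) = -28

-28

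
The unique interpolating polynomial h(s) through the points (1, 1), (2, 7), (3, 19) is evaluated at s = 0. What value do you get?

Using Newton's divided-difference form:
h[1,2] = (7 - 1) / (2 - 1) = 6
h[2,3] = (19 - 7) / (3 - 2) = 12
h[1,2,3] = (12 - 6) / (3 - 1) = 3
h(0) = 1 + 6·(-1) + 3·(-1)·(-2) = 1

1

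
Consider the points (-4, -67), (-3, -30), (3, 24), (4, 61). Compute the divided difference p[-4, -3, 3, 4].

p[-4,-3] = (-30 - (-67)) / (-3 - (-4)) = 37
p[-3,3] = (24 - (-30)) / (3 - (-3)) = 9
p[3,4] = (61 - 24) / (4 - 3) = 37
p[-4,-3,3] = (9 - 37) / (3 - (-4)) = -4
p[-3,3,4] = (37 - 9) / (4 - (-3)) = 4
p[-4,-3,3,4] = (4 - (-4)) / (4 - (-4)) = 1

1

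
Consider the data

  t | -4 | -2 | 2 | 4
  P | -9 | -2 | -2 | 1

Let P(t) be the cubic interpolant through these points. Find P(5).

87/16

Evaluate each Lagrange basis at t = 5:
L_0(5) = (7)·(3)·(1)/[(-2)·(-6)·(-8)] = -7/32
L_1(5) = (9)·(3)·(1)/[(2)·(-4)·(-6)] = 9/16
L_2(5) = (9)·(7)·(1)/[(6)·(4)·(-2)] = -21/16
L_3(5) = (9)·(7)·(3)/[(8)·(6)·(2)] = 63/32
Sum: (-9)·(-7/32) + (-2)·(9/16) + (-2)·(-21/16) + 1·(63/32) = 87/16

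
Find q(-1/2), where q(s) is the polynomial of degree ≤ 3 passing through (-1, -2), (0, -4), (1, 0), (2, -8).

Using Newton's divided-difference form:
q[-1,0] = (-4 - (-2)) / (0 - (-1)) = -2
q[0,1] = (0 - (-4)) / (1 - 0) = 4
q[1,2] = (-8 - 0) / (2 - 1) = -8
q[-1,0,1] = (4 - (-2)) / (1 - (-1)) = 3
q[0,1,2] = (-8 - 4) / (2 - 0) = -6
q[-1,0,1,2] = (-6 - 3) / (2 - (-1)) = -3
q(-1/2) = -2 + (-2)·(1/2) + 3·(1/2)·(-1/2) + (-3)·(1/2)·(-1/2)·(-3/2) = -39/8

-39/8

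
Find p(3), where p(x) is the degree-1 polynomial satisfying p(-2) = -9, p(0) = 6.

57/2

Evaluate each Lagrange basis at x = 3:
L_0(3) = (3)/[(-2)] = -3/2
L_1(3) = (5)/[(2)] = 5/2
Sum: (-9)·(-3/2) + 6·(5/2) = 57/2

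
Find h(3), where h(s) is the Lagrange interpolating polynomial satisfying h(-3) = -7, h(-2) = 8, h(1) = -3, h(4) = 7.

Evaluate each Lagrange basis at s = 3:
L_0(3) = (5)·(2)·(-1)/[(-1)·(-4)·(-7)] = 5/14
L_1(3) = (6)·(2)·(-1)/[(1)·(-3)·(-6)] = -2/3
L_2(3) = (6)·(5)·(-1)/[(4)·(3)·(-3)] = 5/6
L_3(3) = (6)·(5)·(2)/[(7)·(6)·(3)] = 10/21
Sum: (-7)·(5/14) + 8·(-2/3) + (-3)·(5/6) + 7·(10/21) = -7

-7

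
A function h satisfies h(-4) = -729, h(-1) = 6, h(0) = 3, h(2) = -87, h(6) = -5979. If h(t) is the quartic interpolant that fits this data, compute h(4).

-1249

Using Newton's divided-difference form:
h[-4,-1] = (6 - (-729)) / (-1 - (-4)) = 245
h[-1,0] = (3 - 6) / (0 - (-1)) = -3
h[0,2] = (-87 - 3) / (2 - 0) = -45
h[2,6] = (-5979 - (-87)) / (6 - 2) = -1473
h[-4,-1,0] = (-3 - 245) / (0 - (-4)) = -62
h[-1,0,2] = (-45 - (-3)) / (2 - (-1)) = -14
h[0,2,6] = (-1473 - (-45)) / (6 - 0) = -238
h[-4,-1,0,2] = (-14 - (-62)) / (2 - (-4)) = 8
h[-1,0,2,6] = (-238 - (-14)) / (6 - (-1)) = -32
h[-4,-1,0,2,6] = (-32 - 8) / (6 - (-4)) = -4
h(4) = -729 + 245·(8) + (-62)·(8)·(5) + 8·(8)·(5)·(4) + (-4)·(8)·(5)·(4)·(2) = -1249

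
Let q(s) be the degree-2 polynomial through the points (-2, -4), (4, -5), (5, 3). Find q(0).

Using Newton's divided-difference form:
q[-2,4] = (-5 - (-4)) / (4 - (-2)) = -1/6
q[4,5] = (3 - (-5)) / (5 - 4) = 8
q[-2,4,5] = (8 - (-1/6)) / (5 - (-2)) = 7/6
q(0) = -4 + (-1/6)·(2) + (7/6)·(2)·(-4) = -41/3

-41/3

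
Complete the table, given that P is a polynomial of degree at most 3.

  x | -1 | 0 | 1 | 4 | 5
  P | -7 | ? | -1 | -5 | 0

-3/2

The 4 known values determine P uniquely (degree ≤ 3).
L_0(0) = (-1)·(-4)·(-5)/[(-2)·(-5)·(-6)] = 1/3
L_1(0) = (1)·(-4)·(-5)/[(2)·(-3)·(-4)] = 5/6
L_2(0) = (1)·(-1)·(-5)/[(5)·(3)·(-1)] = -1/3
L_3(0) = (1)·(-1)·(-4)/[(6)·(4)·(1)] = 1/6
Sum: (-7)·(1/3) + (-1)·(5/6) + (-5)·(-1/3) + 0 = -3/2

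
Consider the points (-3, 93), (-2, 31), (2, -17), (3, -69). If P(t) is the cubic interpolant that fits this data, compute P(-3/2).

123/8

Evaluate each Lagrange basis at t = -3/2:
L_0(-3/2) = (1/2)·(-7/2)·(-9/2)/[(-1)·(-5)·(-6)] = -21/80
L_1(-3/2) = (3/2)·(-7/2)·(-9/2)/[(1)·(-4)·(-5)] = 189/160
L_2(-3/2) = (3/2)·(1/2)·(-9/2)/[(5)·(4)·(-1)] = 27/160
L_3(-3/2) = (3/2)·(1/2)·(-7/2)/[(6)·(5)·(1)] = -7/80
Sum: 93·(-21/80) + 31·(189/160) + (-17)·(27/160) + (-69)·(-7/80) = 123/8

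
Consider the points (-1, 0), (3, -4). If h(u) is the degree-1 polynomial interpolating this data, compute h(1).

-2

Evaluate each Lagrange basis at u = 1:
L_0(1) = (-2)/[(-4)] = 1/2
L_1(1) = (2)/[(4)] = 1/2
Sum: 0 + (-4)·(1/2) = -2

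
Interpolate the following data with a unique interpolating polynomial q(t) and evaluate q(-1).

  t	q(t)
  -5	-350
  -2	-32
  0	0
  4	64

Evaluate each Lagrange basis at t = -1:
L_0(-1) = (1)·(-1)·(-5)/[(-3)·(-5)·(-9)] = -1/27
L_1(-1) = (4)·(-1)·(-5)/[(3)·(-2)·(-6)] = 5/9
L_2(-1) = (4)·(1)·(-5)/[(5)·(2)·(-4)] = 1/2
L_3(-1) = (4)·(1)·(-1)/[(9)·(6)·(4)] = -1/54
Sum: (-350)·(-1/27) + (-32)·(5/9) + 0 + 64·(-1/54) = -6

-6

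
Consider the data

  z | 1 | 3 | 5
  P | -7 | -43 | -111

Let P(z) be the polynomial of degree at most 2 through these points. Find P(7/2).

-57

Evaluate each Lagrange basis at z = 7/2:
L_0(7/2) = (1/2)·(-3/2)/[(-2)·(-4)] = -3/32
L_1(7/2) = (5/2)·(-3/2)/[(2)·(-2)] = 15/16
L_2(7/2) = (5/2)·(1/2)/[(4)·(2)] = 5/32
Sum: (-7)·(-3/32) + (-43)·(15/16) + (-111)·(5/32) = -57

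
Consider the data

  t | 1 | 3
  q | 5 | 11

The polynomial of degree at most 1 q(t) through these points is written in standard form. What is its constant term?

L_0(t) = (t - 3) / [-2] = -(1/2)t + 3/2
L_1(t) = (t - 1) / [2] = (1/2)t - 1/2
q(t) = 5·L_0 + 11·L_1
Only the constant term is needed; take it from each L_i and combine:
5·(3/2) + 11·(-1/2) = 2

2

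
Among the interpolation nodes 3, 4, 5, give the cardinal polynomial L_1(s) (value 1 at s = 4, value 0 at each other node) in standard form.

L_1(s) = (s - 3)(s - 5) / [(1)·(-1)]
       = (s^2 - 8s + 15) / (-1)

L_1(s) = -s^2 + 8s - 15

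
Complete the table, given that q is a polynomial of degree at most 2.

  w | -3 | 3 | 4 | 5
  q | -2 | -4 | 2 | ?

The 3 known values determine q uniquely (degree ≤ 2).
L_0(5) = (2)·(1)/[(-6)·(-7)] = 1/21
L_1(5) = (8)·(1)/[(6)·(-1)] = -4/3
L_2(5) = (8)·(2)/[(7)·(1)] = 16/7
Sum: (-2)·(1/21) + (-4)·(-4/3) + 2·(16/7) = 206/21

206/21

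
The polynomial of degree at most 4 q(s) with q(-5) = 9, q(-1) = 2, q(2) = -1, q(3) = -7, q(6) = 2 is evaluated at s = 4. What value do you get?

-3609/308

Using Newton's divided-difference form:
q[-5,-1] = (2 - 9) / (-1 - (-5)) = -7/4
q[-1,2] = (-1 - 2) / (2 - (-1)) = -1
q[2,3] = (-7 - (-1)) / (3 - 2) = -6
q[3,6] = (2 - (-7)) / (6 - 3) = 3
q[-5,-1,2] = (-1 - (-7/4)) / (2 - (-5)) = 3/28
q[-1,2,3] = (-6 - (-1)) / (3 - (-1)) = -5/4
q[2,3,6] = (3 - (-6)) / (6 - 2) = 9/4
q[-5,-1,2,3] = (-5/4 - 3/28) / (3 - (-5)) = -19/112
q[-1,2,3,6] = (9/4 - (-5/4)) / (6 - (-1)) = 1/2
q[-5,-1,2,3,6] = (1/2 - (-19/112)) / (6 - (-5)) = 75/1232
q(4) = 9 + (-7/4)·(9) + (3/28)·(9)·(5) + (-19/112)·(9)·(5)·(2) + (75/1232)·(9)·(5)·(2)·(1) = -3609/308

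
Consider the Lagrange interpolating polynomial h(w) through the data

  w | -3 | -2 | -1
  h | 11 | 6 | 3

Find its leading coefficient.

1

The leading coefficient equals the top divided difference h[-3,-2,-1].
h[-3,-2] = (6 - 11) / (-2 - (-3)) = -5
h[-2,-1] = (3 - 6) / (-1 - (-2)) = -3
h[-3,-2,-1] = (-3 - (-5)) / (-1 - (-3)) = 1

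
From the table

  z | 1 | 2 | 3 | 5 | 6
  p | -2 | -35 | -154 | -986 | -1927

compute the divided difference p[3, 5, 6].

p[3,5] = (-986 - (-154)) / (5 - 3) = -416
p[5,6] = (-1927 - (-986)) / (6 - 5) = -941
p[3,5,6] = (-941 - (-416)) / (6 - 3) = -175

-175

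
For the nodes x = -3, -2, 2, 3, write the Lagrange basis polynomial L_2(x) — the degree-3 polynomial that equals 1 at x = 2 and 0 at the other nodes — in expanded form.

L_2(x) = -(1/20)x^3 - (1/10)x^2 + (9/20)x + 9/10

L_2(x) = (x + 3)(x + 2)(x - 3) / [(5)·(4)·(-1)]
       = (x^3 + 2x^2 - 9x - 18) / (-20)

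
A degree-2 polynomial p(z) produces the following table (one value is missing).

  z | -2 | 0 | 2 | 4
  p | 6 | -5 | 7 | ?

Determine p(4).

The 3 known values determine p uniquely (degree ≤ 2).
L_0(4) = (4)·(2)/[(-2)·(-4)] = 1
L_1(4) = (6)·(2)/[(2)·(-2)] = -3
L_2(4) = (6)·(4)/[(4)·(2)] = 3
Sum: 6·(1) + (-5)·(-3) + 7·(3) = 42

42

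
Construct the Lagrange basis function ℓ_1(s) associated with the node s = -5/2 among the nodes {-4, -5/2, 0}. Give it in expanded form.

ℓ_1(s) = -(4/15)s^2 - (16/15)s

ℓ_1(s) = (s + 4)s / [(3/2)·(-5/2)]
       = (s^2 + 4s) / (-15/4)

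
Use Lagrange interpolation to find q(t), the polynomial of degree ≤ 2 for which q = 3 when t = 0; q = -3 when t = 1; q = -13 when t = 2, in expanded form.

L_0(t) = (t - 1)(t - 2) / [2] = (1/2)t^2 - (3/2)t + 1
L_1(t) = t(t - 2) / [-1] = -t^2 + 2t
L_2(t) = t(t - 1) / [2] = (1/2)t^2 - (1/2)t
q(t) = 3·L_0 + (-3)·L_1 + (-13)·L_2
  3·L_0(t) = (3/2)t^2 - (9/2)t + 3
  (-3)·L_1(t) = 3t^2 - 6t
  (-13)·L_2(t) = -(13/2)t^2 + (13/2)t
Adding term by term: -2t^2 - 4t + 3

q(t) = -2t^2 - 4t + 3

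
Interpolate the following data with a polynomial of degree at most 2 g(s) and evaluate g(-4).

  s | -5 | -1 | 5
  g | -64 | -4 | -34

Using Newton's divided-difference form:
g[-5,-1] = (-4 - (-64)) / (-1 - (-5)) = 15
g[-1,5] = (-34 - (-4)) / (5 - (-1)) = -5
g[-5,-1,5] = (-5 - 15) / (5 - (-5)) = -2
g(-4) = -64 + 15·(1) + (-2)·(1)·(-3) = -43

-43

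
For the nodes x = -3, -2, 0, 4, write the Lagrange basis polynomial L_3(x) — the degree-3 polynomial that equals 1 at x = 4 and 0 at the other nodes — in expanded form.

L_3(x) = (1/168)x^3 + (5/168)x^2 + (1/28)x

L_3(x) = (x + 3)(x + 2)x / [(7)·(6)·(4)]
       = (x^3 + 5x^2 + 6x) / (168)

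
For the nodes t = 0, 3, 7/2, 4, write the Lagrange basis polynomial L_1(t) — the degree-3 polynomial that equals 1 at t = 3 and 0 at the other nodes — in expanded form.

L_1(t) = (2/3)t^3 - 5t^2 + (28/3)t

L_1(t) = t(t - 7/2)(t - 4) / [(3)·(-1/2)·(-1)]
       = (t^3 - (15/2)t^2 + 14t) / (3/2)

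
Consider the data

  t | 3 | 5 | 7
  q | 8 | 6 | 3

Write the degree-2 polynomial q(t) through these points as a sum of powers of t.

q(t) = -(1/8)t^2 + 73/8

Newton's divided differences:
q[3,5] = (6 - 8) / (5 - 3) = -1
q[5,7] = (3 - 6) / (7 - 5) = -3/2
q[3,5,7] = (-3/2 - (-1)) / (7 - 3) = -1/8
q(t) = 8 + (-1)·(t - 3) + (-1/8)·(t - 3)(t - 5)
Expanding: q(t) = -(1/8)t^2 + 73/8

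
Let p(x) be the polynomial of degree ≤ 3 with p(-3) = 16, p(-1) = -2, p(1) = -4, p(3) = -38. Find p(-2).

2

Using Newton's divided-difference form:
p[-3,-1] = (-2 - 16) / (-1 - (-3)) = -9
p[-1,1] = (-4 - (-2)) / (1 - (-1)) = -1
p[1,3] = (-38 - (-4)) / (3 - 1) = -17
p[-3,-1,1] = (-1 - (-9)) / (1 - (-3)) = 2
p[-1,1,3] = (-17 - (-1)) / (3 - (-1)) = -4
p[-3,-1,1,3] = (-4 - 2) / (3 - (-3)) = -1
p(-2) = 16 + (-9)·(1) + 2·(1)·(-1) + (-1)·(1)·(-1)·(-3) = 2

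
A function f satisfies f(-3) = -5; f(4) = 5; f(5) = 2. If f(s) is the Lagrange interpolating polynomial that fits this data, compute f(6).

-59/28

Evaluate each Lagrange basis at s = 6:
L_0(6) = (2)·(1)/[(-7)·(-8)] = 1/28
L_1(6) = (9)·(1)/[(7)·(-1)] = -9/7
L_2(6) = (9)·(2)/[(8)·(1)] = 9/4
Sum: (-5)·(1/28) + 5·(-9/7) + 2·(9/4) = -59/28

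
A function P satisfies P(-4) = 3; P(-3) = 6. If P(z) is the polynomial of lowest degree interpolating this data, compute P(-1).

12

L_0(-1) = (2)/[(-1)] = -2
L_1(-1) = (3)/[(1)] = 3
Sum: 3·(-2) + 6·(3) = 12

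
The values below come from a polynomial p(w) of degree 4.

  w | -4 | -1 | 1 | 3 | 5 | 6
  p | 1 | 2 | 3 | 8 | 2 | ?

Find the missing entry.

The 5 known values determine p uniquely (degree ≤ 4).
Evaluate each Lagrange basis at w = 6:
L_0(6) = (7)·(5)·(3)·(1)/[(-3)·(-5)·(-7)·(-9)] = 1/9
L_1(6) = (10)·(5)·(3)·(1)/[(3)·(-2)·(-4)·(-6)] = -25/24
L_2(6) = (10)·(7)·(3)·(1)/[(5)·(2)·(-2)·(-4)] = 21/8
L_3(6) = (10)·(7)·(5)·(1)/[(7)·(4)·(2)·(-2)] = -25/8
L_4(6) = (10)·(7)·(5)·(3)/[(9)·(6)·(4)·(2)] = 175/72
Sum: 1·(1/9) + 2·(-25/24) + 3·(21/8) + 8·(-25/8) + 2·(175/72) = -1025/72

-1025/72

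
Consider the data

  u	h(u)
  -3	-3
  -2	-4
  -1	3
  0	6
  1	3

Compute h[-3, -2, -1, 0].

-2

h[-3,-2] = (-4 - (-3)) / (-2 - (-3)) = -1
h[-2,-1] = (3 - (-4)) / (-1 - (-2)) = 7
h[-1,0] = (6 - 3) / (0 - (-1)) = 3
h[-3,-2,-1] = (7 - (-1)) / (-1 - (-3)) = 4
h[-2,-1,0] = (3 - 7) / (0 - (-2)) = -2
h[-3,-2,-1,0] = (-2 - 4) / (0 - (-3)) = -2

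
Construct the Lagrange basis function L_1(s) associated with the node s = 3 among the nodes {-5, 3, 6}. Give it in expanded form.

L_1(s) = (s + 5)(s - 6) / [(8)·(-3)]
       = (s^2 - s - 30) / (-24)

L_1(s) = -(1/24)s^2 + (1/24)s + 5/4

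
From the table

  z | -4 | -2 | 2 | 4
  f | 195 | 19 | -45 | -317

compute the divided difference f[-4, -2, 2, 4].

f[-4,-2] = (19 - 195) / (-2 - (-4)) = -88
f[-2,2] = (-45 - 19) / (2 - (-2)) = -16
f[2,4] = (-317 - (-45)) / (4 - 2) = -136
f[-4,-2,2] = (-16 - (-88)) / (2 - (-4)) = 12
f[-2,2,4] = (-136 - (-16)) / (4 - (-2)) = -20
f[-4,-2,2,4] = (-20 - 12) / (4 - (-4)) = -4

-4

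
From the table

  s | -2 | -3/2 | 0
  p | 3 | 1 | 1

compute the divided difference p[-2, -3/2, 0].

2

p[-2,-3/2] = (1 - 3) / (-3/2 - (-2)) = -4
p[-3/2,0] = (1 - 1) / (0 - (-3/2)) = 0
p[-2,-3/2,0] = (0 - (-4)) / (0 - (-2)) = 2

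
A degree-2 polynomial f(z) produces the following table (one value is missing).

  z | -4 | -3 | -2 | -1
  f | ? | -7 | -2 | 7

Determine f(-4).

-8

The 3 known values determine f uniquely (degree ≤ 2).
Evaluate each Lagrange basis at z = -4:
L_0(-4) = (-2)·(-3)/[(-1)·(-2)] = 3
L_1(-4) = (-1)·(-3)/[(1)·(-1)] = -3
L_2(-4) = (-1)·(-2)/[(2)·(1)] = 1
Sum: (-7)·(3) + (-2)·(-3) + 7·(1) = -8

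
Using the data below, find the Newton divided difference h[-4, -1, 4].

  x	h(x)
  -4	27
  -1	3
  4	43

h[-4,-1] = (3 - 27) / (-1 - (-4)) = -8
h[-1,4] = (43 - 3) / (4 - (-1)) = 8
h[-4,-1,4] = (8 - (-8)) / (4 - (-4)) = 2

2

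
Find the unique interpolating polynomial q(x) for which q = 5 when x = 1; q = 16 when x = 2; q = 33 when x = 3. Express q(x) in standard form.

Build the Lagrange basis polynomials:
L_0(x) = (x - 2)(x - 3) / [2] = (1/2)x^2 - (5/2)x + 3
L_1(x) = (x - 1)(x - 3) / [-1] = -x^2 + 4x - 3
L_2(x) = (x - 1)(x - 2) / [2] = (1/2)x^2 - (3/2)x + 1
q(x) = 5·L_0 + 16·L_1 + 33·L_2
  5·L_0(x) = (5/2)x^2 - (25/2)x + 15
  16·L_1(x) = -16x^2 + 64x - 48
  33·L_2(x) = (33/2)x^2 - (99/2)x + 33
Adding term by term: 3x^2 + 2x

q(x) = 3x^2 + 2x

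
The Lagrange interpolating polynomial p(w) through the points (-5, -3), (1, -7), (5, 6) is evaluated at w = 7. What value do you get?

86/5

L_0(7) = (6)·(2)/[(-6)·(-10)] = 1/5
L_1(7) = (12)·(2)/[(6)·(-4)] = -1
L_2(7) = (12)·(6)/[(10)·(4)] = 9/5
Sum: (-3)·(1/5) + (-7)·(-1) + 6·(9/5) = 86/5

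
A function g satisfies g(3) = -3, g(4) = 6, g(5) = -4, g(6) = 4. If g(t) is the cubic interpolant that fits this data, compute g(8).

222

Using Newton's divided-difference form:
g[3,4] = (6 - (-3)) / (4 - 3) = 9
g[4,5] = (-4 - 6) / (5 - 4) = -10
g[5,6] = (4 - (-4)) / (6 - 5) = 8
g[3,4,5] = (-10 - 9) / (5 - 3) = -19/2
g[4,5,6] = (8 - (-10)) / (6 - 4) = 9
g[3,4,5,6] = (9 - (-19/2)) / (6 - 3) = 37/6
g(8) = -3 + 9·(5) + (-19/2)·(5)·(4) + (37/6)·(5)·(4)·(3) = 222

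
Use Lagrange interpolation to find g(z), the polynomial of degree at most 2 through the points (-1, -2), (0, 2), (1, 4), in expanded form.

L_0(z) = z(z - 1) / [2] = (1/2)z^2 - (1/2)z
L_1(z) = (z + 1)(z - 1) / [-1] = -z^2 + 1
L_2(z) = (z + 1)z / [2] = (1/2)z^2 + (1/2)z
g(z) = (-2)·L_0 + 2·L_1 + 4·L_2
  (-2)·L_0(z) = -z^2 + z
  2·L_1(z) = -2z^2 + 2
  4·L_2(z) = 2z^2 + 2z
Adding term by term: -z^2 + 3z + 2

g(z) = -z^2 + 3z + 2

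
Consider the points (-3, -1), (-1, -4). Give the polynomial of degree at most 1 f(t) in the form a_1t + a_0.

L_0(t) = (t + 1) / [-2] = -(1/2)t - 1/2
L_1(t) = (t + 3) / [2] = (1/2)t + 3/2
f(t) = (-1)·L_0 + (-4)·L_1
  (-1)·L_0(t) = (1/2)t + 1/2
  (-4)·L_1(t) = -2t - 6
Adding term by term: -(3/2)t - 11/2

f(t) = -(3/2)t - 11/2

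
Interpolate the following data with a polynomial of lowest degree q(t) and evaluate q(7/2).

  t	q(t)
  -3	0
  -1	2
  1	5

325/32

Evaluate each Lagrange basis at t = 7/2:
L_0(7/2) = (9/2)·(5/2)/[(-2)·(-4)] = 45/32
L_1(7/2) = (13/2)·(5/2)/[(2)·(-2)] = -65/16
L_2(7/2) = (13/2)·(9/2)/[(4)·(2)] = 117/32
Sum: 0 + 2·(-65/16) + 5·(117/32) = 325/32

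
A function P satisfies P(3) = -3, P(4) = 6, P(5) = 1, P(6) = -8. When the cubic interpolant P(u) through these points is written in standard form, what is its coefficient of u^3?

The leading coefficient equals the top divided difference P[3,4,5,6].
P[3,4] = (6 - (-3)) / (4 - 3) = 9
P[4,5] = (1 - 6) / (5 - 4) = -5
P[5,6] = (-8 - 1) / (6 - 5) = -9
P[3,4,5] = (-5 - 9) / (5 - 3) = -7
P[4,5,6] = (-9 - (-5)) / (6 - 4) = -2
P[3,4,5,6] = (-2 - (-7)) / (6 - 3) = 5/3

5/3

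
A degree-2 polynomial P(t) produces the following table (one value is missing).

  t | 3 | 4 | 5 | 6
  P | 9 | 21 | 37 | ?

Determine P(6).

57

The 3 known values determine P uniquely (degree ≤ 2).
Evaluate each Lagrange basis at t = 6:
L_0(6) = (2)·(1)/[(-1)·(-2)] = 1
L_1(6) = (3)·(1)/[(1)·(-1)] = -3
L_2(6) = (3)·(2)/[(2)·(1)] = 3
Sum: 9·(1) + 21·(-3) + 37·(3) = 57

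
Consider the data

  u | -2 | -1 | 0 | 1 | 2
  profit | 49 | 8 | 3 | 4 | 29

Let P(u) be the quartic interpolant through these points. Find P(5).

L_0(5) = (6)·(5)·(4)·(3)/[(-1)·(-2)·(-3)·(-4)] = 15
L_1(5) = (7)·(5)·(4)·(3)/[(1)·(-1)·(-2)·(-3)] = -70
L_2(5) = (7)·(6)·(4)·(3)/[(2)·(1)·(-1)·(-2)] = 126
L_3(5) = (7)·(6)·(5)·(3)/[(3)·(2)·(1)·(-1)] = -105
L_4(5) = (7)·(6)·(5)·(4)/[(4)·(3)·(2)·(1)] = 35
Sum: 49·(15) + 8·(-70) + 3·(126) + 4·(-105) + 29·(35) = 1148

1148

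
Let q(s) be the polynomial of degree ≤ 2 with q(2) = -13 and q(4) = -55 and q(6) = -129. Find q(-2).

-25

Using Newton's divided-difference form:
q[2,4] = (-55 - (-13)) / (4 - 2) = -21
q[4,6] = (-129 - (-55)) / (6 - 4) = -37
q[2,4,6] = (-37 - (-21)) / (6 - 2) = -4
q(-2) = -13 + (-21)·(-4) + (-4)·(-4)·(-6) = -25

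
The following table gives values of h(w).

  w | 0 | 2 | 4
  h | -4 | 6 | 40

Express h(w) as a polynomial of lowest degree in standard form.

Newton's divided differences:
h[0,2] = (6 - (-4)) / (2 - 0) = 5
h[2,4] = (40 - 6) / (4 - 2) = 17
h[0,2,4] = (17 - 5) / (4 - 0) = 3
h(w) = -4 + 5·w + 3·w(w - 2)
Expanding: h(w) = 3w^2 - w - 4

h(w) = 3w^2 - w - 4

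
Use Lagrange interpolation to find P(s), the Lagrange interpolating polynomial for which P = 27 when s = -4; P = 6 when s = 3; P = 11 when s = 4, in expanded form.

L_0(s) = (s - 3)(s - 4) / [56] = (1/56)s^2 - (1/8)s + 3/14
L_1(s) = (s + 4)(s - 4) / [-7] = -(1/7)s^2 + 16/7
L_2(s) = (s + 4)(s - 3) / [8] = (1/8)s^2 + (1/8)s - 3/2
P(s) = 27·L_0 + 6·L_1 + 11·L_2
  27·L_0(s) = (27/56)s^2 - (27/8)s + 81/14
  6·L_1(s) = -(6/7)s^2 + 96/7
  11·L_2(s) = (11/8)s^2 + (11/8)s - 33/2
Adding term by term: s^2 - 2s + 3

P(s) = s^2 - 2s + 3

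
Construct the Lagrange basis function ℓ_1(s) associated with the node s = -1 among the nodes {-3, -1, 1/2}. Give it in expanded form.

ℓ_1(s) = -(1/3)s^2 - (5/6)s + 1/2

ℓ_1(s) = (s + 3)(s - 1/2) / [(2)·(-3/2)]
       = (s^2 + (5/2)s - 3/2) / (-3)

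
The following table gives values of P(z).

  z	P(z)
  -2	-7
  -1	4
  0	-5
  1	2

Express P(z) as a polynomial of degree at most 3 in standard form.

L_0(z) = (z + 1)z(z - 1) / [-6] = -(1/6)z^3 + (1/6)z
L_1(z) = (z + 2)z(z - 1) / [2] = (1/2)z^3 + (1/2)z^2 - z
L_2(z) = (z + 2)(z + 1)(z - 1) / [-2] = -(1/2)z^3 - z^2 + (1/2)z + 1
L_3(z) = (z + 2)(z + 1)z / [6] = (1/6)z^3 + (1/2)z^2 + (1/3)z
P(z) = (-7)·L_0 + 4·L_1 + (-5)·L_2 + 2·L_3
  (-7)·L_0(z) = (7/6)z^3 - (7/6)z
  4·L_1(z) = 2z^3 + 2z^2 - 4z
  (-5)·L_2(z) = (5/2)z^3 + 5z^2 - (5/2)z - 5
  2·L_3(z) = (1/3)z^3 + z^2 + (2/3)z
Adding term by term: 6z^3 + 8z^2 - 7z - 5

P(z) = 6z^3 + 8z^2 - 7z - 5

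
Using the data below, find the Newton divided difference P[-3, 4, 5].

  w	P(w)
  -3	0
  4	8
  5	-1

P[-3,4] = (8 - 0) / (4 - (-3)) = 8/7
P[4,5] = (-1 - 8) / (5 - 4) = -9
P[-3,4,5] = (-9 - 8/7) / (5 - (-3)) = -71/56

-71/56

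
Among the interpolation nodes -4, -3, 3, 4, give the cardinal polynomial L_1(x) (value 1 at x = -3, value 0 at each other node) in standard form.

L_1(x) = (x + 4)(x - 3)(x - 4) / [(1)·(-6)·(-7)]
       = (x^3 - 3x^2 - 16x + 48) / (42)

L_1(x) = (1/42)x^3 - (1/14)x^2 - (8/21)x + 8/7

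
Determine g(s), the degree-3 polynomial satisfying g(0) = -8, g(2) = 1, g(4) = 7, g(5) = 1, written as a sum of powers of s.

g(s) = -(21/40)s^3 + (111/40)s^2 + (21/20)s - 8

Newton's divided differences:
g[0,2] = (1 - (-8)) / (2 - 0) = 9/2
g[2,4] = (7 - 1) / (4 - 2) = 3
g[4,5] = (1 - 7) / (5 - 4) = -6
g[0,2,4] = (3 - 9/2) / (4 - 0) = -3/8
g[2,4,5] = (-6 - 3) / (5 - 2) = -3
g[0,2,4,5] = (-3 - (-3/8)) / (5 - 0) = -21/40
g(s) = -8 + (9/2)·s + (-3/8)·s(s - 2) + (-21/40)·s(s - 2)(s - 4)
Expanding: g(s) = -(21/40)s^3 + (111/40)s^2 + (21/20)s - 8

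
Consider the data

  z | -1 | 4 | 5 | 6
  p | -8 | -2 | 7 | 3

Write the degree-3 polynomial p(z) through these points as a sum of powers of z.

p(z) = -(39/35)z^3 + (143/14)z^2 - (1047/70)z - 240/7

Newton's divided differences:
p[-1,4] = (-2 - (-8)) / (4 - (-1)) = 6/5
p[4,5] = (7 - (-2)) / (5 - 4) = 9
p[5,6] = (3 - 7) / (6 - 5) = -4
p[-1,4,5] = (9 - 6/5) / (5 - (-1)) = 13/10
p[4,5,6] = (-4 - 9) / (6 - 4) = -13/2
p[-1,4,5,6] = (-13/2 - 13/10) / (6 - (-1)) = -39/35
p(z) = -8 + (6/5)·(z + 1) + (13/10)·(z + 1)(z - 4) + (-39/35)·(z + 1)(z - 4)(z - 5)
Expanding: p(z) = -(39/35)z^3 + (143/14)z^2 - (1047/70)z - 240/7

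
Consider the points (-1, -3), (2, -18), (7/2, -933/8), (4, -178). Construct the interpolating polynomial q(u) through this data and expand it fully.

Build the Lagrange basis polynomials:
L_0(u) = (u - 2)(u - 7/2)(u - 4) / [-135/2] = -(2/135)u^3 + (19/135)u^2 - (58/135)u + 56/135
L_1(u) = (u + 1)(u - 7/2)(u - 4) / [9] = (1/9)u^3 - (13/18)u^2 + (13/18)u + 14/9
L_2(u) = (u + 1)(u - 2)(u - 4) / [-27/8] = -(8/27)u^3 + (40/27)u^2 - (16/27)u - 64/27
L_3(u) = (u + 1)(u - 2)(u - 7/2) / [5] = (1/5)u^3 - (9/10)u^2 + (3/10)u + 7/5
q(u) = (-3)·L_0 + (-18)·L_1 + (-933/8)·L_2 + (-178)·L_3
  (-3)·L_0(u) = (2/45)u^3 - (19/45)u^2 + (58/45)u - 56/45
  (-18)·L_1(u) = -2u^3 + 13u^2 - 13u - 28
  (-933/8)·L_2(u) = (311/9)u^3 - (1555/9)u^2 + (622/9)u + 2488/9
  (-178)·L_3(u) = -(178/5)u^3 + (801/5)u^2 - (267/5)u - 1246/5
Adding term by term: -3u^3 + 4u - 2

q(u) = -3u^3 + 4u - 2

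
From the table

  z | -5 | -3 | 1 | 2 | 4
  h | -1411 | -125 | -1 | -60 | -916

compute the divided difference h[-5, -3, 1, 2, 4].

h[-5,-3] = (-125 - (-1411)) / (-3 - (-5)) = 643
h[-3,1] = (-1 - (-125)) / (1 - (-3)) = 31
h[1,2] = (-60 - (-1)) / (2 - 1) = -59
h[2,4] = (-916 - (-60)) / (4 - 2) = -428
h[-5,-3,1] = (31 - 643) / (1 - (-5)) = -102
h[-3,1,2] = (-59 - 31) / (2 - (-3)) = -18
h[1,2,4] = (-428 - (-59)) / (4 - 1) = -123
h[-5,-3,1,2] = (-18 - (-102)) / (2 - (-5)) = 12
h[-3,1,2,4] = (-123 - (-18)) / (4 - (-3)) = -15
h[-5,-3,1,2,4] = (-15 - 12) / (4 - (-5)) = -3

-3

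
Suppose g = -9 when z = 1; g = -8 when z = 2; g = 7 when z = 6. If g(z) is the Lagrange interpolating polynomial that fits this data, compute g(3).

L_0(3) = (1)·(-3)/[(-1)·(-5)] = -3/5
L_1(3) = (2)·(-3)/[(1)·(-4)] = 3/2
L_2(3) = (2)·(1)/[(5)·(4)] = 1/10
Sum: (-9)·(-3/5) + (-8)·(3/2) + 7·(1/10) = -59/10

-59/10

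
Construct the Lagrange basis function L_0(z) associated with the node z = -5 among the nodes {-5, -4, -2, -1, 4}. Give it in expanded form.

L_0(z) = (z + 4)(z + 2)(z + 1)(z - 4) / [(-1)·(-3)·(-4)·(-9)]
       = (z^4 + 3z^3 - 14z^2 - 48z - 32) / (108)

L_0(z) = (1/108)z^4 + (1/36)z^3 - (7/54)z^2 - (4/9)z - 8/27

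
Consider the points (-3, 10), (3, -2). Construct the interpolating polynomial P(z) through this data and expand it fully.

L_0(z) = (z - 3) / [-6] = -(1/6)z + 1/2
L_1(z) = (z + 3) / [6] = (1/6)z + 1/2
P(z) = 10·L_0 + (-2)·L_1
  10·L_0(z) = -(5/3)z + 5
  (-2)·L_1(z) = -(1/3)z - 1
Adding term by term: -2z + 4

P(z) = -2z + 4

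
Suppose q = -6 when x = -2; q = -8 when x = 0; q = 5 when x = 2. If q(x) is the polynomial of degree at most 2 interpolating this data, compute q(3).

Evaluate each Lagrange basis at x = 3:
L_0(3) = (3)·(1)/[(-2)·(-4)] = 3/8
L_1(3) = (5)·(1)/[(2)·(-2)] = -5/4
L_2(3) = (5)·(3)/[(4)·(2)] = 15/8
Sum: (-6)·(3/8) + (-8)·(-5/4) + 5·(15/8) = 137/8

137/8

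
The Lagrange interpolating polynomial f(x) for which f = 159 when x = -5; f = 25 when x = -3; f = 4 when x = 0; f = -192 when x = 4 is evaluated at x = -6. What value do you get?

Evaluate each Lagrange basis at x = -6:
L_0(-6) = (-3)·(-6)·(-10)/[(-2)·(-5)·(-9)] = 2
L_1(-6) = (-1)·(-6)·(-10)/[(2)·(-3)·(-7)] = -10/7
L_2(-6) = (-1)·(-3)·(-10)/[(5)·(3)·(-4)] = 1/2
L_3(-6) = (-1)·(-3)·(-6)/[(9)·(7)·(4)] = -1/14
Sum: 159·(2) + 25·(-10/7) + 4·(1/2) + (-192)·(-1/14) = 298

298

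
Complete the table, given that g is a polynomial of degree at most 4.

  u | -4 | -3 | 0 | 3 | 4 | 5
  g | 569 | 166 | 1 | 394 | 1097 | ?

The 5 known values determine g uniquely (degree ≤ 4).
Evaluate each Lagrange basis at u = 5:
L_0(5) = (8)·(5)·(2)·(1)/[(-1)·(-4)·(-7)·(-8)] = 5/14
L_1(5) = (9)·(5)·(2)·(1)/[(1)·(-3)·(-6)·(-7)] = -5/7
L_2(5) = (9)·(8)·(2)·(1)/[(4)·(3)·(-3)·(-4)] = 1
L_3(5) = (9)·(8)·(5)·(1)/[(7)·(6)·(3)·(-1)] = -20/7
L_4(5) = (9)·(8)·(5)·(2)/[(8)·(7)·(4)·(1)] = 45/14
Sum: 569·(5/14) + 166·(-5/7) + 1·(1) + 394·(-20/7) + 1097·(45/14) = 2486

2486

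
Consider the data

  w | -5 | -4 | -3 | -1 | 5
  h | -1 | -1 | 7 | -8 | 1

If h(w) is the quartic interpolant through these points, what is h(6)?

Using Newton's divided-difference form:
h[-5,-4] = (-1 - (-1)) / (-4 - (-5)) = 0
h[-4,-3] = (7 - (-1)) / (-3 - (-4)) = 8
h[-3,-1] = (-8 - 7) / (-1 - (-3)) = -15/2
h[-1,5] = (1 - (-8)) / (5 - (-1)) = 3/2
h[-5,-4,-3] = (8 - 0) / (-3 - (-5)) = 4
h[-4,-3,-1] = (-15/2 - 8) / (-1 - (-4)) = -31/6
h[-3,-1,5] = (3/2 - (-15/2)) / (5 - (-3)) = 9/8
h[-5,-4,-3,-1] = (-31/6 - 4) / (-1 - (-5)) = -55/24
h[-4,-3,-1,5] = (9/8 - (-31/6)) / (5 - (-4)) = 151/216
h[-5,-4,-3,-1,5] = (151/216 - (-55/24)) / (5 - (-5)) = 323/1080
h(6) = -1 + 0·(11) + 4·(11)·(10) + (-55/24)·(11)·(10)·(9) + (323/1080)·(11)·(10)·(9)·(7) = 1457/6

1457/6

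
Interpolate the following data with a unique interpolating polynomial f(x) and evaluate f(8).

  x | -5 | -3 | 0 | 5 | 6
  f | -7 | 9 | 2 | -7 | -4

L_0(8) = (11)·(8)·(3)·(2)/[(-2)·(-5)·(-10)·(-11)] = 12/25
L_1(8) = (13)·(8)·(3)·(2)/[(2)·(-3)·(-8)·(-9)] = -13/9
L_2(8) = (13)·(11)·(3)·(2)/[(5)·(3)·(-5)·(-6)] = 143/75
L_3(8) = (13)·(11)·(8)·(2)/[(10)·(8)·(5)·(-1)] = -143/25
L_4(8) = (13)·(11)·(8)·(3)/[(11)·(9)·(6)·(1)] = 52/9
Sum: (-7)·(12/25) + 9·(-13/9) + 2·(143/75) + (-7)·(-143/25) + (-4)·(52/9) = 986/225

986/225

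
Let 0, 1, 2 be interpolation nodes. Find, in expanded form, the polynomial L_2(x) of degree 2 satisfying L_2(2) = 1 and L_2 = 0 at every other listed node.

L_2(x) = (1/2)x^2 - (1/2)x

L_2(x) = x(x - 1) / [(2)·(1)]
       = (x^2 - x) / (2)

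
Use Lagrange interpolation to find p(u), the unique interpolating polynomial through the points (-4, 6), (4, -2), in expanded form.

Build the Lagrange basis polynomials:
L_0(u) = (u - 4) / [-8] = -(1/8)u + 1/2
L_1(u) = (u + 4) / [8] = (1/8)u + 1/2
p(u) = 6·L_0 + (-2)·L_1
  6·L_0(u) = -(3/4)u + 3
  (-2)·L_1(u) = -(1/4)u - 1
Adding term by term: -u + 2

p(u) = -u + 2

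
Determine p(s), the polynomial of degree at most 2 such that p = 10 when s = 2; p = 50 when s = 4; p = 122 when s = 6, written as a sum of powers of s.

p(s) = 4s^2 - 4s + 2

Build the Lagrange basis polynomials:
L_0(s) = (s - 4)(s - 6) / [8] = (1/8)s^2 - (5/4)s + 3
L_1(s) = (s - 2)(s - 6) / [-4] = -(1/4)s^2 + 2s - 3
L_2(s) = (s - 2)(s - 4) / [8] = (1/8)s^2 - (3/4)s + 1
p(s) = 10·L_0 + 50·L_1 + 122·L_2
  10·L_0(s) = (5/4)s^2 - (25/2)s + 30
  50·L_1(s) = -(25/2)s^2 + 100s - 150
  122·L_2(s) = (61/4)s^2 - (183/2)s + 122
Adding term by term: 4s^2 - 4s + 2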